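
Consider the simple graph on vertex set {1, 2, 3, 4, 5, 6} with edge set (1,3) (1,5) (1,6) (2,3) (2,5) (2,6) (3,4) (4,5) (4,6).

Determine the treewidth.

A width-3 tree decomposition is:
Bags: B1 = {1, 2, 4, 5}  B2 = {1, 2, 4, 6}  B3 = {1, 2, 3, 4}
Tree: B1–B2, B2–B3
The largest bag has 4 vertices, giving width 3; this decomposition certifies tw(G) ≤ 3. For the lower bound: the 4 vertex sets {1,5}, {4,6}, {2}, {3} are disjoint, each induces a connected subgraph, and every pair is joined by at least one edge of G. Contracting each set to a single vertex therefore yields K_{4} as a minor, and since treewidth is minor-monotone, tw(G) ≥ tw(K_{4}) = 3. Hence tw(G) = 3 exactly.

3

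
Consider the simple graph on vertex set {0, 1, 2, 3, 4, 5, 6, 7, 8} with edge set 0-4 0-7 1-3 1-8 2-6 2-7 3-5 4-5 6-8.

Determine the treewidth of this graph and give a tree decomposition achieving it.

Treewidth 2.
One optimal decomposition is:
Bags: B1 = {0, 4, 5}  B2 = {0, 3, 5}  B3 = {0, 1, 3}  B4 = {0, 1, 8}  B5 = {0, 6, 8}  B6 = {0, 2, 6}  B7 = {0, 2, 7}
Tree: B1–B2, B2–B3, B3–B4, B4–B5, B5–B6, B6–B7

Each bag holds 3 vertices, so the decomposition has width 2, which upper-bounds the treewidth. The edges 0–4–5–3–1–8–6–2–7–0 form a cycle, so G is not a tree and its treewidth is at least 2. The upper and lower bounds meet at 2, so that is the treewidth.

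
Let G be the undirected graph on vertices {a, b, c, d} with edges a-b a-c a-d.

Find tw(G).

A width-1 tree decomposition is:
Bags: B1 = {a, d}  B2 = {a, c}  B3 = {a, b}
Tree: B1–B2, B2–B3
Each bag holds 2 vertices, so the decomposition has width 1, which upper-bounds the treewidth. G has an edge, so its treewidth is at least 1. Therefore the treewidth is 1.

1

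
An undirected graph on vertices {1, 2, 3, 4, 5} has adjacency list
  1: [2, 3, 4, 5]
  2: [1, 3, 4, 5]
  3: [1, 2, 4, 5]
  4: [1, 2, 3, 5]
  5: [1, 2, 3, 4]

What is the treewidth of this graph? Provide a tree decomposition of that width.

With just one bag of size 5, the width is 5 − 1 = 4, so tw(G) ≤ 4. Conversely, {1, 2, 3, 4, 5} is a clique of size 5, and the vertices of any clique must share a bag in every tree decomposition; so some bag has ≥ 5 vertices and tw(G) ≥ 4. Hence tw(G) = 4 exactly.

Treewidth 4.
Bags: B1 = {1, 2, 3, 4, 5}
Tree: (single bag)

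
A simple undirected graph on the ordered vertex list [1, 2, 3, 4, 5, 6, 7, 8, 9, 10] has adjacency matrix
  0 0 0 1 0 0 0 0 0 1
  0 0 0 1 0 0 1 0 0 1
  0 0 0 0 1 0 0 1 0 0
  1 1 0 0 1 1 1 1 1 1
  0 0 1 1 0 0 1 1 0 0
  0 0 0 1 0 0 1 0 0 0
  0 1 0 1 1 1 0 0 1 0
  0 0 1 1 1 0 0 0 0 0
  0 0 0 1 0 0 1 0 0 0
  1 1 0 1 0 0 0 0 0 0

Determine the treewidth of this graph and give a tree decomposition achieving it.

Treewidth 2.
Bags: B1 = {2, 4, 7}  B2 = {4, 5, 7}  B3 = {4, 5, 8}  B4 = {4, 7, 9}  B5 = {3, 5, 8}  B6 = {4, 6, 7}  B7 = {2, 4, 10}  B8 = {1, 4, 10}
Tree: B1–B2, B2–B3, B2–B4, B3–B5, B2–B6, B1–B7, B7–B8

The largest bag has 3 vertices, giving width 2; this decomposition certifies tw(G) ≤ 2. Conversely, {3, 5, 8} is a clique of size 3, and the vertices of any clique must share a bag in every tree decomposition; so some bag has ≥ 3 vertices and tw(G) ≥ 2. The upper and lower bounds meet at 2, so that is the treewidth.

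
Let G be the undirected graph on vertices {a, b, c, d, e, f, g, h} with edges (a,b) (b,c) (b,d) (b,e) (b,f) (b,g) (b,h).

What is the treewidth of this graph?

A width-1 tree decomposition is:
Bags: B1 = {b, g}  B2 = {b, e}  B3 = {b, h}  B4 = {b, d}  B5 = {b, f}  B6 = {a, b}  B7 = {b, c}
Tree: B1–B2, B2–B3, B2–B4, B2–B5, B2–B6, B4–B7
Each bag holds 2 vertices, so the decomposition has width 1, which upper-bounds the treewidth. G has an edge, so its treewidth is at least 1. The upper and lower bounds meet at 1, so that is the treewidth.

1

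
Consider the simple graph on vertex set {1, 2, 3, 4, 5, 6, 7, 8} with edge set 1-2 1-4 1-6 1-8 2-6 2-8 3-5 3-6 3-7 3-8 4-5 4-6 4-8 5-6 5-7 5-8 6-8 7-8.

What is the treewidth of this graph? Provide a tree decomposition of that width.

Treewidth 3.
One optimal decomposition is:
Bags: B1 = {4, 5, 6, 8}  B2 = {3, 5, 6, 8}  B3 = {1, 4, 6, 8}  B4 = {3, 5, 7, 8}  B5 = {1, 2, 6, 8}
Tree: B1–B2, B1–B3, B2–B4, B3–B5

Each bag holds 4 vertices, so the decomposition has width 3, which upper-bounds the treewidth. On the other hand G contains the 4-clique {1, 2, 6, 8}. A clique must lie in a single bag of any decomposition, so no decomposition can have width below 3. The upper and lower bounds meet at 3, so that is the treewidth.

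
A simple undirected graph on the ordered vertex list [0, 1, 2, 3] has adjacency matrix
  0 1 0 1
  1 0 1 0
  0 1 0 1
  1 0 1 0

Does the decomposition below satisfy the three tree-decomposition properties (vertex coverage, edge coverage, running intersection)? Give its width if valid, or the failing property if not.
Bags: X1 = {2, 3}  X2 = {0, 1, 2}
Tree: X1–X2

No — edge (0,3) lies in no bag.

A tree decomposition must satisfy three properties: every vertex lies in some bag; for every edge, both endpoints lie together in some bag; and for every vertex, the bags containing it form a connected subtree. Here edge (0,3) lies in no bag, so the decomposition is invalid.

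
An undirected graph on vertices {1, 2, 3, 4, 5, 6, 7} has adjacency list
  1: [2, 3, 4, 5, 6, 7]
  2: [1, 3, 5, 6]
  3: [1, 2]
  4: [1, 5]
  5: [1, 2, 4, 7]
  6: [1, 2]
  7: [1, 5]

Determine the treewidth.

A width-2 tree decomposition is:
Bags: B1 = {1, 2, 5}  B2 = {1, 5, 7}  B3 = {1, 2, 3}  B4 = {1, 4, 5}  B5 = {1, 2, 6}
Tree: B1–B2, B1–B3, B1–B4, B1–B5
Every bag has size at most 3, so the width is 3 − 1 = 2 and tw(G) ≤ 2. For the lower bound, the 3 vertices {1, 2, 3} are pairwise adjacent, and any tree decomposition puts a clique entirely inside one bag — forcing width ≥ 2. Combining the bounds, tw(G) = 2.

2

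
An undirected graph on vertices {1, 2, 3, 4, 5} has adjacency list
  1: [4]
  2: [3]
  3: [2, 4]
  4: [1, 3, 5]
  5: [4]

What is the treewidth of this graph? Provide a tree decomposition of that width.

Each bag holds 2 vertices, so the decomposition has width 1, which upper-bounds the treewidth. Since G has at least one edge (e.g. 4–3), it is not an edgeless graph, so tw(G) ≥ 1. Therefore the treewidth is 1.

Treewidth 1.
One optimal decomposition is:
Bags: B1 = {3, 4}  B2 = {2, 3}  B3 = {4, 5}  B4 = {1, 4}
Tree: B1–B2, B1–B3, B1–B4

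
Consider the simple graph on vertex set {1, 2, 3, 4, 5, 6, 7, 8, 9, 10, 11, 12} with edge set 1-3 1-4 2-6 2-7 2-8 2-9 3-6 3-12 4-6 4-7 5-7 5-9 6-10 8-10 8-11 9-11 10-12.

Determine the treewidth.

A width-3 tree decomposition is:
Bags: B1 = {1, 3, 4, 12}  B2 = {3, 4, 6, 12}  B3 = {4, 6, 10, 12}  B4 = {4, 6, 7, 10}  B5 = {2, 6, 7, 10}  B6 = {2, 7, 8, 10}  B7 = {2, 5, 7, 8}  B8 = {2, 5, 8, 9}  B9 = {5, 8, 9, 11}
Tree: B1–B2, B2–B3, B3–B4, B4–B5, B5–B6, B6–B7, B7–B8, B8–B9
The largest bag has 4 vertices, giving width 3; this decomposition certifies tw(G) ≤ 3. For the lower bound: the 4 vertex sets {1,3,12}, {4}, {6}, {2,7,8,10} are disjoint, each induces a connected subgraph, and every pair is joined by at least one edge of G. Contracting each set to a single vertex therefore yields K_{4} as a minor, and since treewidth is minor-monotone, tw(G) ≥ tw(K_{4}) = 3. Therefore the treewidth is 3.

3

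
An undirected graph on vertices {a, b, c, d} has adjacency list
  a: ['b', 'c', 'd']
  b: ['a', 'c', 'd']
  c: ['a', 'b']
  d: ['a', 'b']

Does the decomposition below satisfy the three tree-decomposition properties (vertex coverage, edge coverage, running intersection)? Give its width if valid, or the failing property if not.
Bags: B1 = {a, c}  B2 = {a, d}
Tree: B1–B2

No — vertex b appears in no bag.

A tree decomposition must satisfy three properties: every vertex lies in some bag; for every edge, both endpoints lie together in some bag; and for every vertex, the bags containing it form a connected subtree. Here vertex b appears in no bag, so the decomposition is invalid.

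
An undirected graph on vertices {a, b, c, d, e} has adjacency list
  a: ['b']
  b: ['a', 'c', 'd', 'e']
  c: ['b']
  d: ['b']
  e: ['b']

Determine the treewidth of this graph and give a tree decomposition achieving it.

Every bag has size at most 2, so the width is 2 − 1 = 1 and tw(G) ≤ 1. Any graph with an edge has treewidth ≥ 1, and G has the edge a–b. Combining the bounds, tw(G) = 1.

Treewidth 1.
One such decomposition:
Bags: B1 = {a, b}  B2 = {b, d}  B3 = {b, c}  B4 = {b, e}
Tree: B1–B2, B2–B3, B3–B4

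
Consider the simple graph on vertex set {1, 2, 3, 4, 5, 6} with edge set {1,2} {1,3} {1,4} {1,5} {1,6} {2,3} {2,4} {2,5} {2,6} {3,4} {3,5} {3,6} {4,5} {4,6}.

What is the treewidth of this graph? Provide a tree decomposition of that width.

The largest bag has 5 vertices, giving width 4; this decomposition certifies tw(G) ≤ 4. For the lower bound, the 5 vertices {1, 2, 3, 4, 5} are pairwise adjacent, and any tree decomposition puts a clique entirely inside one bag — forcing width ≥ 4. Therefore the treewidth is 4.

Treewidth 4.
One optimal decomposition is:
Bags: B1 = {1, 2, 3, 4, 6}  B2 = {1, 2, 3, 4, 5}
Tree: B1–B2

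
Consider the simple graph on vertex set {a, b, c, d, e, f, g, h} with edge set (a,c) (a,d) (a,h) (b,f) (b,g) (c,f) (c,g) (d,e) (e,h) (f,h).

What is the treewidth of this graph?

2

A width-2 tree decomposition is:
Bags: B1 = {d, e, h}  B2 = {a, d, h}  B3 = {a, f, h}  B4 = {a, c, f}  B5 = {b, c, f}  B6 = {b, c, g}
Tree: B1–B2, B2–B3, B3–B4, B4–B5, B5–B6
Every bag has size at most 3, so the width is 3 − 1 = 2 and tw(G) ≤ 2. Since e–d–a–h–e is a cycle in G, G is not acyclic. Forests are exactly the graphs of treewidth ≤ 1, so tw(G) ≥ 2. Therefore the treewidth is 2.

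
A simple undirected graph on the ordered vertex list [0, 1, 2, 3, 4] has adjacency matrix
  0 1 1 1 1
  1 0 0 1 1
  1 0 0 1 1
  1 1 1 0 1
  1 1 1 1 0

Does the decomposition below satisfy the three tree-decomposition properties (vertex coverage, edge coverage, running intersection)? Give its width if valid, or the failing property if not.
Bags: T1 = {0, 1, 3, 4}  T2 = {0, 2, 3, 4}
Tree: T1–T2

Yes; width 3.

Vertex coverage: the bags together contain {0, 1, 2, 3, 4}, the full vertex set. Edge coverage: each edge of G has both endpoints in at least one bag. Running intersection: for every vertex, the bags containing it form a connected subtree. All three properties hold, so this is a valid tree decomposition of width max|bag| − 1 = 3, and hence tw(G) ≤ 3.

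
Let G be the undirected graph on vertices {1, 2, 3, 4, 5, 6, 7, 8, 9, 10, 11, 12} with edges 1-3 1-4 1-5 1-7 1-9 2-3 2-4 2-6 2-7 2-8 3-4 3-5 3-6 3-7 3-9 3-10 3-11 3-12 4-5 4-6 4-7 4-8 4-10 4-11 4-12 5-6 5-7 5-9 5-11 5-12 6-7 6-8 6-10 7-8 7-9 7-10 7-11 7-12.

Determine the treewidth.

A width-4 tree decomposition is:
Bags: B1 = {3, 4, 5, 6, 7}  B2 = {3, 4, 5, 7, 12}  B3 = {3, 4, 5, 7, 11}  B4 = {3, 4, 6, 7, 10}  B5 = {1, 3, 4, 5, 7}  B6 = {2, 3, 4, 6, 7}  B7 = {1, 3, 5, 7, 9}  B8 = {2, 4, 6, 7, 8}
Tree: B1–B2, B2–B3, B1–B4, B3–B5, B4–B6, B5–B7, B6–B8
Every bag has size at most 5, so the width is 5 − 1 = 4 and tw(G) ≤ 4. For the lower bound, the 5 vertices {2, 4, 6, 7, 8} are pairwise adjacent, and any tree decomposition puts a clique entirely inside one bag — forcing width ≥ 4. The upper and lower bounds meet at 4, so that is the treewidth.

4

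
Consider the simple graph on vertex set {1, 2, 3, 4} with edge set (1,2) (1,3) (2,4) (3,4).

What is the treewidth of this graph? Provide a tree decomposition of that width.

Treewidth 2.
One such decomposition:
Bags: B1 = {1, 3, 4}  B2 = {1, 2, 4}
Tree: B1–B2

The largest bag has 3 vertices, giving width 2; this decomposition certifies tw(G) ≤ 2. For the lower bound, G contains the cycle 4–3–1–2–4, so G is not a forest; only forests have treewidth ≤ 1, hence tw(G) ≥ 2. Hence tw(G) = 2 exactly.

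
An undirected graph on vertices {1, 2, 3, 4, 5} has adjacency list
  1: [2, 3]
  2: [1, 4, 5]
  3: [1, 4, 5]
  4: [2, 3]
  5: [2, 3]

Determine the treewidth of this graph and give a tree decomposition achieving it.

The largest bag has 3 vertices, giving width 2; this decomposition certifies tw(G) ≤ 2. For the lower bound, G contains the cycle 3–4–2–5–3, so G is not a forest; only forests have treewidth ≤ 1, hence tw(G) ≥ 2. Combining the bounds, tw(G) = 2.

Treewidth 2.
One such decomposition:
Bags: B1 = {2, 3, 4}  B2 = {2, 3, 5}  B3 = {1, 2, 3}
Tree: B1–B2, B2–B3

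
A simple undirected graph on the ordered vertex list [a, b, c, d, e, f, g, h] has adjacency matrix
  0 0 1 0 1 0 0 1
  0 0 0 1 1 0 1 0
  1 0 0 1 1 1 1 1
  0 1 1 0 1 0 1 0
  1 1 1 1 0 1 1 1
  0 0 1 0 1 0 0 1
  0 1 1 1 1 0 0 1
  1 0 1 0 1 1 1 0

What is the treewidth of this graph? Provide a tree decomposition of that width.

The largest bag has 4 vertices, giving width 3; this decomposition certifies tw(G) ≤ 3. For the lower bound, the 4 vertices {c, d, e, g} are pairwise adjacent, and any tree decomposition puts a clique entirely inside one bag — forcing width ≥ 3. Therefore the treewidth is 3.

Treewidth 3.
One such decomposition:
Bags: B1 = {c, d, e, g}  B2 = {b, d, e, g}  B3 = {c, e, g, h}  B4 = {c, e, f, h}  B5 = {a, c, e, h}
Tree: B1–B2, B1–B3, B3–B4, B3–B5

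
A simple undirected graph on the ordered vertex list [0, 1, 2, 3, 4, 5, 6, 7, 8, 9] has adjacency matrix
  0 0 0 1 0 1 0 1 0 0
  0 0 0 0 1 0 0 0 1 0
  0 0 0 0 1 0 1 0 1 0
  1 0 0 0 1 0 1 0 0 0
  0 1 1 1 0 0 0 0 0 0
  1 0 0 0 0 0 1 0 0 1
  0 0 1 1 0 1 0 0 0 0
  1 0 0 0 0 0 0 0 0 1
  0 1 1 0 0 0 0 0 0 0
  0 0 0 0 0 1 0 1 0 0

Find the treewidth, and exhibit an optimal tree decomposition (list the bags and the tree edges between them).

Each bag holds 3 vertices, so the decomposition has width 2, which upper-bounds the treewidth. Since 7–9–5–0–7 is a cycle in G, G is not acyclic. Forests are exactly the graphs of treewidth ≤ 1, so tw(G) ≥ 2. Hence tw(G) = 2 exactly.

Treewidth 2.
One such decomposition:
Bags: B1 = {0, 7, 9}  B2 = {0, 5, 9}  B3 = {0, 3, 5}  B4 = {3, 5, 6}  B5 = {3, 4, 6}  B6 = {2, 4, 6}  B7 = {1, 2, 4}  B8 = {1, 2, 8}
Tree: B1–B2, B2–B3, B3–B4, B4–B5, B5–B6, B6–B7, B7–B8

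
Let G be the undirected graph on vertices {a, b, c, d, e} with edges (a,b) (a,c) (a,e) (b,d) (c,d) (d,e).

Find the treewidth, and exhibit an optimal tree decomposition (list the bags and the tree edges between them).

Treewidth 2.
One optimal decomposition is:
Bags: B1 = {a, c, d}  B2 = {a, d, e}  B3 = {a, b, d}
Tree: B1–B2, B2–B3

The largest bag has 3 vertices, giving width 2; this decomposition certifies tw(G) ≤ 2. For the lower bound, G contains the cycle c–a–e–d–c, so G is not a forest; only forests have treewidth ≤ 1, hence tw(G) ≥ 2. Hence tw(G) = 2 exactly.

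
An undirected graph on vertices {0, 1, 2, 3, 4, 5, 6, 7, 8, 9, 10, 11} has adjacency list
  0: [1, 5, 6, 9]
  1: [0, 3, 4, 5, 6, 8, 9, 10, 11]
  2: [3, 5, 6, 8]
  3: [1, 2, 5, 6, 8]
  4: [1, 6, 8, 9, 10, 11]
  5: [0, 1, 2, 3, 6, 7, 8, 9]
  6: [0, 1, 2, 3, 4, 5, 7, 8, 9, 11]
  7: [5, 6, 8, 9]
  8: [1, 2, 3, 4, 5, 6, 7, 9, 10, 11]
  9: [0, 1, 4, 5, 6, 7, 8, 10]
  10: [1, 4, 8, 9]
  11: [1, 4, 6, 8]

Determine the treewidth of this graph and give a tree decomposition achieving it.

The largest bag has 5 vertices, giving width 4; this decomposition certifies tw(G) ≤ 4. For the lower bound, the 5 vertices {1, 4, 8, 9, 10} are pairwise adjacent, and any tree decomposition puts a clique entirely inside one bag — forcing width ≥ 4. Therefore the treewidth is 4.

Treewidth 4.
Bags: B1 = {1, 5, 6, 8, 9}  B2 = {1, 4, 6, 8, 9}  B3 = {1, 4, 8, 9, 10}  B4 = {1, 4, 6, 8, 11}  B5 = {0, 1, 5, 6, 9}  B6 = {1, 3, 5, 6, 8}  B7 = {5, 6, 7, 8, 9}  B8 = {2, 3, 5, 6, 8}
Tree: B1–B2, B2–B3, B2–B4, B1–B5, B1–B6, B1–B7, B6–B8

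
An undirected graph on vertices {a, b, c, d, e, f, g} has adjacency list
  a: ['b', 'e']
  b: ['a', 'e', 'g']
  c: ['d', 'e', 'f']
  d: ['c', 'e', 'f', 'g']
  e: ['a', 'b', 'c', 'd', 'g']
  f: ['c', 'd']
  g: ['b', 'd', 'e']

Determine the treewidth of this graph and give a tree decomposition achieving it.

Treewidth 2.
Bags: B1 = {a, b, e}  B2 = {b, e, g}  B3 = {d, e, g}  B4 = {c, d, e}  B5 = {c, d, f}
Tree: B1–B2, B2–B3, B3–B4, B4–B5

Each bag holds 3 vertices, so the decomposition has width 2, which upper-bounds the treewidth. For the lower bound, the 3 vertices {d, e, g} are pairwise adjacent, and any tree decomposition puts a clique entirely inside one bag — forcing width ≥ 2. Therefore the treewidth is 2.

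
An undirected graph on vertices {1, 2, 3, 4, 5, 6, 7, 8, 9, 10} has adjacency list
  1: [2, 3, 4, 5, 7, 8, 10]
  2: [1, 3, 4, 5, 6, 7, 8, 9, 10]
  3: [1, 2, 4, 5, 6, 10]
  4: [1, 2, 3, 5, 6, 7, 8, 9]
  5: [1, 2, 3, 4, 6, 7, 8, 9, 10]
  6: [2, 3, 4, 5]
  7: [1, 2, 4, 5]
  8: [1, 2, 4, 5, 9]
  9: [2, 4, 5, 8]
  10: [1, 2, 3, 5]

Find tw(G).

4

A width-4 tree decomposition is:
Bags: B1 = {1, 2, 3, 4, 5}  B2 = {1, 2, 4, 5, 8}  B3 = {2, 3, 4, 5, 6}  B4 = {2, 4, 5, 8, 9}  B5 = {1, 2, 4, 5, 7}  B6 = {1, 2, 3, 5, 10}
Tree: B1–B2, B1–B3, B2–B4, B1–B5, B1–B6
The largest bag has 5 vertices, giving width 4; this decomposition certifies tw(G) ≤ 4. For the lower bound, the 5 vertices {1, 2, 3, 5, 10} are pairwise adjacent, and any tree decomposition puts a clique entirely inside one bag — forcing width ≥ 4. Hence tw(G) = 4 exactly.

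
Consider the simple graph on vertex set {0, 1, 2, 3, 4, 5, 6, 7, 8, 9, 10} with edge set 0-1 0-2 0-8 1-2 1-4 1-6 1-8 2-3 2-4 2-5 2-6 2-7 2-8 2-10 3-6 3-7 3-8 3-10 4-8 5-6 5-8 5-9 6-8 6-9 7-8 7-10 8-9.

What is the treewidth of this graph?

3

A width-3 tree decomposition is:
Bags: B1 = {2, 3, 6, 8}  B2 = {2, 3, 7, 8}  B3 = {1, 2, 6, 8}  B4 = {2, 5, 6, 8}  B5 = {0, 1, 2, 8}  B6 = {1, 2, 4, 8}  B7 = {5, 6, 8, 9}  B8 = {2, 3, 7, 10}
Tree: B1–B2, B1–B3, B3–B4, B3–B5, B5–B6, B4–B7, B2–B8
Every bag has size at most 4, so the width is 4 − 1 = 3 and tw(G) ≤ 3. Conversely, {5, 6, 8, 9} is a clique of size 4, and the vertices of any clique must share a bag in every tree decomposition; so some bag has ≥ 4 vertices and tw(G) ≥ 3. Combining the bounds, tw(G) = 3.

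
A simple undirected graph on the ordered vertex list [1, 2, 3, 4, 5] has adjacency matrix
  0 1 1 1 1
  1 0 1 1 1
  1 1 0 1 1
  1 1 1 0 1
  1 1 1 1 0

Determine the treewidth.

4

A width-4 tree decomposition is:
Bags: B1 = {1, 2, 3, 4, 5}
Tree: (single bag)
With just one bag of size 5, the width is 5 − 1 = 4, so tw(G) ≤ 4. For the lower bound, the 5 vertices {1, 2, 3, 4, 5} are pairwise adjacent, and any tree decomposition puts a clique entirely inside one bag — forcing width ≥ 4. Combining the bounds, tw(G) = 4.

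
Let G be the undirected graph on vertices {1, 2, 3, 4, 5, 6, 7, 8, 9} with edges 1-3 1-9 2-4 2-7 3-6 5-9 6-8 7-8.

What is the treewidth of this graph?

1

A width-1 tree decomposition is:
Bags: B1 = {5, 9}  B2 = {1, 9}  B3 = {1, 3}  B4 = {3, 6}  B5 = {6, 8}  B6 = {7, 8}  B7 = {2, 7}  B8 = {2, 4}
Tree: B1–B2, B2–B3, B3–B4, B4–B5, B5–B6, B6–B7, B7–B8
The largest bag has 2 vertices, giving width 1; this decomposition certifies tw(G) ≤ 1. Since G has at least one edge (e.g. 5–9), it is not an edgeless graph, so tw(G) ≥ 1. Combining the bounds, tw(G) = 1.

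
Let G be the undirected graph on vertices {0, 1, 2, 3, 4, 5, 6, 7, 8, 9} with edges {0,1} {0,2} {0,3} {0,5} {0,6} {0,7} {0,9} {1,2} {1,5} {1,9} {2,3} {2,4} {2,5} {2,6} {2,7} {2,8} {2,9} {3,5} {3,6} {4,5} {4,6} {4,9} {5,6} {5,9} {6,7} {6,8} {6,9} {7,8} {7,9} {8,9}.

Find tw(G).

A width-4 tree decomposition is:
Bags: B1 = {0, 2, 3, 5, 6}  B2 = {0, 2, 5, 6, 9}  B3 = {0, 2, 6, 7, 9}  B4 = {2, 6, 7, 8, 9}  B5 = {2, 4, 5, 6, 9}  B6 = {0, 1, 2, 5, 9}
Tree: B1–B2, B2–B3, B3–B4, B2–B5, B2–B6
Every bag has size at most 5, so the width is 5 − 1 = 4 and tw(G) ≤ 4. Conversely, {0, 1, 2, 5, 9} is a clique of size 5, and the vertices of any clique must share a bag in every tree decomposition; so some bag has ≥ 5 vertices and tw(G) ≥ 4. Hence tw(G) = 4 exactly.

4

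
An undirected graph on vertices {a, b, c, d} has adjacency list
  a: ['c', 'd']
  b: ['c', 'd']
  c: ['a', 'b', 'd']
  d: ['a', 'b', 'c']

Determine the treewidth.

A width-2 tree decomposition is:
Bags: B1 = {b, c, d}  B2 = {a, c, d}
Tree: B1–B2
The largest bag has 3 vertices, giving width 2; this decomposition certifies tw(G) ≤ 2. Conversely, {a, c, d} is a clique of size 3, and the vertices of any clique must share a bag in every tree decomposition; so some bag has ≥ 3 vertices and tw(G) ≥ 2. The upper and lower bounds meet at 2, so that is the treewidth.

2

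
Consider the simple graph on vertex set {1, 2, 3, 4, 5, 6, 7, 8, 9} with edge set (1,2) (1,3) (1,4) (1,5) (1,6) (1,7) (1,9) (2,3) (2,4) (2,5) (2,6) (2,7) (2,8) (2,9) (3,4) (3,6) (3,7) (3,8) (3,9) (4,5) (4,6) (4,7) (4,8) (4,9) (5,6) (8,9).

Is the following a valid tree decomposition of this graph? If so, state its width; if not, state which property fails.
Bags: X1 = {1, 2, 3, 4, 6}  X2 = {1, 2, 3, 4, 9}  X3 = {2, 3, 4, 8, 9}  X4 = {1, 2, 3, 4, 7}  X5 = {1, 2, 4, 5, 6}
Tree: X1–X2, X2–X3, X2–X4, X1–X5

Every vertex of G appears in some bag (union = {1, 2, 3, 4, 5, 6, 7, 8, 9}); every edge is covered by a bag; and for each vertex v the set of bags containing v is connected in the bag tree. The decomposition is therefore valid. The largest bag has 5 vertices, so the width is 4.

Yes; width 4.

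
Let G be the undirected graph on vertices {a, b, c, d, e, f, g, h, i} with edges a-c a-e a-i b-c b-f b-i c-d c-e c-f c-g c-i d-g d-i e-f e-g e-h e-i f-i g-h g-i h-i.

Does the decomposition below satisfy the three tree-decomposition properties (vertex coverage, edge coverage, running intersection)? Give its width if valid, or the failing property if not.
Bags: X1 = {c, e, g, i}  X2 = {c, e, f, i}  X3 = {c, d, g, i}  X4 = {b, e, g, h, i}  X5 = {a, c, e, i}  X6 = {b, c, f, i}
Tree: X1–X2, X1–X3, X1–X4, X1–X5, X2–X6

No — bags containing vertex b are not connected in the tree.

A tree decomposition must satisfy three properties: every vertex lies in some bag; for every edge, both endpoints lie together in some bag; and for every vertex, the bags containing it form a connected subtree. Here bags containing vertex b are not connected in the tree, so the decomposition is invalid.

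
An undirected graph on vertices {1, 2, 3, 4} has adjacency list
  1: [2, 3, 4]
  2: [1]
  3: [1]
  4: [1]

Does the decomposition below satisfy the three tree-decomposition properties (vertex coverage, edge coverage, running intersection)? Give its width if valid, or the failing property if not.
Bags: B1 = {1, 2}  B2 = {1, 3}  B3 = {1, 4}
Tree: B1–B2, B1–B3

Every vertex of G appears in some bag (union = {1, 2, 3, 4}); every edge is covered by a bag; and for each vertex v the set of bags containing v is connected in the bag tree. The decomposition is therefore valid. The largest bag has 2 vertices, so the width is 1.

Yes; width 1.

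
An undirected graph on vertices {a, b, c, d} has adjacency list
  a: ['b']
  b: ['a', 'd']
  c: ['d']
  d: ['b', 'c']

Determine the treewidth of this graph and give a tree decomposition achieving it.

Treewidth 1.
Bags: B1 = {c, d}  B2 = {b, d}  B3 = {a, b}
Tree: B1–B2, B2–B3

Each bag holds 2 vertices, so the decomposition has width 1, which upper-bounds the treewidth. Since G has at least one edge (e.g. c–d), it is not an edgeless graph, so tw(G) ≥ 1. Combining the bounds, tw(G) = 1.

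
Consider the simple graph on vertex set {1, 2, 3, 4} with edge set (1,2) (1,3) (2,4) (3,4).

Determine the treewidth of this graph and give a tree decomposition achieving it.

The largest bag has 3 vertices, giving width 2; this decomposition certifies tw(G) ≤ 2. The edges 1–3–4–2–1 form a cycle, so G is not a tree and its treewidth is at least 2. The upper and lower bounds meet at 2, so that is the treewidth.

Treewidth 2.
One such decomposition:
Bags: B1 = {1, 3, 4}  B2 = {1, 2, 4}
Tree: B1–B2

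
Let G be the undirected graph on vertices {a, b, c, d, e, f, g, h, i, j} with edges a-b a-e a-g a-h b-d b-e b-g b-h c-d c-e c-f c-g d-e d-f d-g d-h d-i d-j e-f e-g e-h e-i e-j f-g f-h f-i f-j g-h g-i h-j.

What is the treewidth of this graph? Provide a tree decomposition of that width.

Treewidth 4.
One such decomposition:
Bags: B1 = {d, e, f, g, h}  B2 = {d, e, f, g, i}  B3 = {d, e, f, h, j}  B4 = {b, d, e, g, h}  B5 = {a, b, e, g, h}  B6 = {c, d, e, f, g}
Tree: B1–B2, B1–B3, B1–B4, B4–B5, B1–B6

The largest bag has 5 vertices, giving width 4; this decomposition certifies tw(G) ≤ 4. Conversely, {d, e, f, g, h} is a clique of size 5, and the vertices of any clique must share a bag in every tree decomposition; so some bag has ≥ 5 vertices and tw(G) ≥ 4. Hence tw(G) = 4 exactly.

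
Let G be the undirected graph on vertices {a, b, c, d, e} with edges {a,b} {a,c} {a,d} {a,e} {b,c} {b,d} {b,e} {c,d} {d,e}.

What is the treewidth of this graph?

3

A width-3 tree decomposition is:
Bags: B1 = {a, b, c, d}  B2 = {a, b, d, e}
Tree: B1–B2
Each bag holds 4 vertices, so the decomposition has width 3, which upper-bounds the treewidth. Conversely, {a, b, d, e} is a clique of size 4, and the vertices of any clique must share a bag in every tree decomposition; so some bag has ≥ 4 vertices and tw(G) ≥ 3. Combining the bounds, tw(G) = 3.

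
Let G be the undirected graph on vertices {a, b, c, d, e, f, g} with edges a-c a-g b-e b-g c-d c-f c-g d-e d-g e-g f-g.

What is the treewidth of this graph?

A width-2 tree decomposition is:
Bags: B1 = {d, e, g}  B2 = {c, d, g}  B3 = {c, f, g}  B4 = {a, c, g}  B5 = {b, e, g}
Tree: B1–B2, B2–B3, B2–B4, B1–B5
Each bag holds 3 vertices, so the decomposition has width 2, which upper-bounds the treewidth. Conversely, {d, e, g} is a clique of size 3, and the vertices of any clique must share a bag in every tree decomposition; so some bag has ≥ 3 vertices and tw(G) ≥ 2. Combining the bounds, tw(G) = 2.

2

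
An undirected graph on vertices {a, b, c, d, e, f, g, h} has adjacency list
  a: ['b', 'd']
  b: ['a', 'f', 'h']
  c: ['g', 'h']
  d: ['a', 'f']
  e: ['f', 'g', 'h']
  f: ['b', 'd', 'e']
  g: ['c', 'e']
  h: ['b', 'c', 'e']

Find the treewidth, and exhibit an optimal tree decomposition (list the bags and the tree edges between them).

Every bag has size at most 3, so the width is 3 − 1 = 2 and tw(G) ≤ 2. For the lower bound, G contains the cycle g–c–h–e–g, so G is not a forest; only forests have treewidth ≤ 1, hence tw(G) ≥ 2. The upper and lower bounds meet at 2, so that is the treewidth.

Treewidth 2.
Bags: B1 = {c, e, g}  B2 = {c, e, h}  B3 = {e, f, h}  B4 = {b, f, h}  B5 = {b, d, f}  B6 = {a, b, d}
Tree: B1–B2, B2–B3, B3–B4, B4–B5, B5–B6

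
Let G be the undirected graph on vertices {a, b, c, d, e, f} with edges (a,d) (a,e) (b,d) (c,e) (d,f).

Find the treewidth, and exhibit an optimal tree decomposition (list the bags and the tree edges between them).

Treewidth 1.
One such decomposition:
Bags: B1 = {a, e}  B2 = {a, d}  B3 = {d, f}  B4 = {b, d}  B5 = {c, e}
Tree: B1–B2, B2–B3, B3–B4, B1–B5

The largest bag has 2 vertices, giving width 1; this decomposition certifies tw(G) ≤ 1. Any graph with an edge has treewidth ≥ 1, and G has the edge e–a. Combining the bounds, tw(G) = 1.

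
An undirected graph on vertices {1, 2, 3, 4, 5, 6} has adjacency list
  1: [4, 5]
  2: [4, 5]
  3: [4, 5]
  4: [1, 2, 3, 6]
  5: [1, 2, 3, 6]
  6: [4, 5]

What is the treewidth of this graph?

A width-2 tree decomposition is:
Bags: B1 = {3, 4, 5}  B2 = {4, 5, 6}  B3 = {2, 4, 5}  B4 = {1, 4, 5}
Tree: B1–B2, B2–B3, B3–B4
The largest bag has 3 vertices, giving width 2; this decomposition certifies tw(G) ≤ 2. Since 3–5–6–4–3 is a cycle in G, G is not acyclic. Forests are exactly the graphs of treewidth ≤ 1, so tw(G) ≥ 2. Combining the bounds, tw(G) = 2.

2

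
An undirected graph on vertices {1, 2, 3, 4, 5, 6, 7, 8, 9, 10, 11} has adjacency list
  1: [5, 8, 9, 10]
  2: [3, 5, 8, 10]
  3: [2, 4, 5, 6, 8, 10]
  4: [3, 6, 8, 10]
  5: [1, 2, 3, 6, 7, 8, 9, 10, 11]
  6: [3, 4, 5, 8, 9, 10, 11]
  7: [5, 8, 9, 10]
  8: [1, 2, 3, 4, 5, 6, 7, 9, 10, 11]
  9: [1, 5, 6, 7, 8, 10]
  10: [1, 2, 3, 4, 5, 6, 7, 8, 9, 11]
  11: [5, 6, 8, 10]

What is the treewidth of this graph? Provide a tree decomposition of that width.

Treewidth 4.
Bags: B1 = {1, 5, 8, 9, 10}  B2 = {5, 6, 8, 9, 10}  B3 = {3, 5, 6, 8, 10}  B4 = {5, 7, 8, 9, 10}  B5 = {2, 3, 5, 8, 10}  B6 = {5, 6, 8, 10, 11}  B7 = {3, 4, 6, 8, 10}
Tree: B1–B2, B2–B3, B2–B4, B3–B5, B2–B6, B3–B7

Every bag has size at most 5, so the width is 5 − 1 = 4 and tw(G) ≤ 4. Conversely, {3, 4, 6, 8, 10} is a clique of size 5, and the vertices of any clique must share a bag in every tree decomposition; so some bag has ≥ 5 vertices and tw(G) ≥ 4. Hence tw(G) = 4 exactly.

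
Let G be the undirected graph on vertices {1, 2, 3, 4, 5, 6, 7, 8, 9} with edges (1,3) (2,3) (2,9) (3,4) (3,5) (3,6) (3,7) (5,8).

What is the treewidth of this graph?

A width-1 tree decomposition is:
Bags: B1 = {3, 5}  B2 = {3, 7}  B3 = {1, 3}  B4 = {2, 3}  B5 = {5, 8}  B6 = {2, 9}  B7 = {3, 4}  B8 = {3, 6}
Tree: B1–B2, B1–B3, B1–B4, B1–B5, B4–B6, B1–B7, B1–B8
The largest bag has 2 vertices, giving width 1; this decomposition certifies tw(G) ≤ 1. Any graph with an edge has treewidth ≥ 1, and G has the edge 3–5. Combining the bounds, tw(G) = 1.

1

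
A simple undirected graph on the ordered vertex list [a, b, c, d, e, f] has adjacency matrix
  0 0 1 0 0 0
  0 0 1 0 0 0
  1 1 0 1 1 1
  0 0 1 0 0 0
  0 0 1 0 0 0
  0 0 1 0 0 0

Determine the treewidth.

A width-1 tree decomposition is:
Bags: B1 = {c, e}  B2 = {b, c}  B3 = {a, c}  B4 = {c, f}  B5 = {c, d}
Tree: B1–B2, B2–B3, B3–B4, B4–B5
Each bag holds 2 vertices, so the decomposition has width 1, which upper-bounds the treewidth. Since G has at least one edge (e.g. e–c), it is not an edgeless graph, so tw(G) ≥ 1. The upper and lower bounds meet at 1, so that is the treewidth.

1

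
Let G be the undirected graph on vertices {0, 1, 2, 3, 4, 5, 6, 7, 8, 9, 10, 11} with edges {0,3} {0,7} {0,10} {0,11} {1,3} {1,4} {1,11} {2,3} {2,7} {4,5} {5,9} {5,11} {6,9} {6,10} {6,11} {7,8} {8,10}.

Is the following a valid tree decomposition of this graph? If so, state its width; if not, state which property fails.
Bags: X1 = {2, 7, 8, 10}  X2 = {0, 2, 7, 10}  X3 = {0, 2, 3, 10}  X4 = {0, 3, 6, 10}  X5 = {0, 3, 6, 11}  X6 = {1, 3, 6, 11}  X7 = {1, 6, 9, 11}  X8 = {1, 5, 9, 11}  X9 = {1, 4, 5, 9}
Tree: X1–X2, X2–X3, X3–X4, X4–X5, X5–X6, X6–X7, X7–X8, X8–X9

Every vertex of G appears in some bag (union = {0, 1, 2, 3, 4, 5, 6, 7, 8, 9, 10, 11}); every edge is covered by a bag; and for each vertex v the set of bags containing v is connected in the bag tree. The decomposition is therefore valid. The largest bag has 4 vertices, so the width is 3.

Yes; width 3.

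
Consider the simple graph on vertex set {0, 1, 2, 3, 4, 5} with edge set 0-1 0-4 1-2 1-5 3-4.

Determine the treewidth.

1

A width-1 tree decomposition is:
Bags: B1 = {0, 1}  B2 = {0, 4}  B3 = {1, 2}  B4 = {3, 4}  B5 = {1, 5}
Tree: B1–B2, B1–B3, B2–B4, B3–B5
Each bag holds 2 vertices, so the decomposition has width 1, which upper-bounds the treewidth. Since G has at least one edge (e.g. 0–1), it is not an edgeless graph, so tw(G) ≥ 1. Therefore the treewidth is 1.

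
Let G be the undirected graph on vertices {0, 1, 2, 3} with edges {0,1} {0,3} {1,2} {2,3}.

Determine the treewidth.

2

A width-2 tree decomposition is:
Bags: B1 = {0, 2, 3}  B2 = {0, 1, 2}
Tree: B1–B2
Each bag holds 3 vertices, so the decomposition has width 2, which upper-bounds the treewidth. Since 0–3–2–1–0 is a cycle in G, G is not acyclic. Forests are exactly the graphs of treewidth ≤ 1, so tw(G) ≥ 2. Hence tw(G) = 2 exactly.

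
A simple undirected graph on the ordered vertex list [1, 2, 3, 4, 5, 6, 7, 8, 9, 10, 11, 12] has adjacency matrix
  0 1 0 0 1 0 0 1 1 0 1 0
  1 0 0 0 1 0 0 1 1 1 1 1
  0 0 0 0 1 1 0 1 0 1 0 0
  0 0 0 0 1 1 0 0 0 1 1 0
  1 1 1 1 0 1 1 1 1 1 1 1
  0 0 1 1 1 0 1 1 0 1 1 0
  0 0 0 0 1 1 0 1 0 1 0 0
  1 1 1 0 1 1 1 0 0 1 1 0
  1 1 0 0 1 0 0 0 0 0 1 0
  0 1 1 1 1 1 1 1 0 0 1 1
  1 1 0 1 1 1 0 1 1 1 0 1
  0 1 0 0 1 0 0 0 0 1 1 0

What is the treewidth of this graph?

A width-4 tree decomposition is:
Bags: B1 = {4, 5, 6, 10, 11}  B2 = {5, 6, 8, 10, 11}  B3 = {5, 6, 7, 8, 10}  B4 = {2, 5, 8, 10, 11}  B5 = {1, 2, 5, 8, 11}  B6 = {1, 2, 5, 9, 11}  B7 = {2, 5, 10, 11, 12}  B8 = {3, 5, 6, 8, 10}
Tree: B1–B2, B2–B3, B2–B4, B4–B5, B5–B6, B4–B7, B3–B8
Each bag holds 5 vertices, so the decomposition has width 4, which upper-bounds the treewidth. On the other hand G contains the 5-clique {1, 2, 5, 8, 11}. A clique must lie in a single bag of any decomposition, so no decomposition can have width below 4. Combining the bounds, tw(G) = 4.

4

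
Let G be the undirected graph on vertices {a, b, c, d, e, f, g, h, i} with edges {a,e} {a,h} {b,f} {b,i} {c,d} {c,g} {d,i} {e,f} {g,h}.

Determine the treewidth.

2

A width-2 tree decomposition is:
Bags: B1 = {b, f, i}  B2 = {d, f, i}  B3 = {c, d, f}  B4 = {c, f, g}  B5 = {f, g, h}  B6 = {a, f, h}  B7 = {a, e, f}
Tree: B1–B2, B2–B3, B3–B4, B4–B5, B5–B6, B6–B7
Each bag holds 3 vertices, so the decomposition has width 2, which upper-bounds the treewidth. For the lower bound, G contains the cycle f–b–i–d–c–g–h–a–e–f, so G is not a forest; only forests have treewidth ≤ 1, hence tw(G) ≥ 2. Therefore the treewidth is 2.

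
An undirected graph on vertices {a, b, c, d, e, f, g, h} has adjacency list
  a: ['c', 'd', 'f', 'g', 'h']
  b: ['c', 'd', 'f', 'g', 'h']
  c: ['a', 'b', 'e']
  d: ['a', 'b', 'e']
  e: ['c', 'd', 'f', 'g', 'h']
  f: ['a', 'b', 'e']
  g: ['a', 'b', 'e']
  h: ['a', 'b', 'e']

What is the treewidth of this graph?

A width-3 tree decomposition is:
Bags: B1 = {a, b, c, e}  B2 = {a, b, d, e}  B3 = {a, b, e, f}  B4 = {a, b, e, h}  B5 = {a, b, e, g}
Tree: B1–B2, B2–B3, B3–B4, B4–B5
Every bag has size at most 4, so the width is 4 − 1 = 3 and tw(G) ≤ 3. For the lower bound: the 4 vertex sets {a,c}, {b,d}, {e}, {f} are disjoint, each induces a connected subgraph, and every pair is joined by at least one edge of G. Contracting each set to a single vertex therefore yields K_{4} as a minor, and since treewidth is minor-monotone, tw(G) ≥ tw(K_{4}) = 3. The upper and lower bounds meet at 3, so that is the treewidth.

3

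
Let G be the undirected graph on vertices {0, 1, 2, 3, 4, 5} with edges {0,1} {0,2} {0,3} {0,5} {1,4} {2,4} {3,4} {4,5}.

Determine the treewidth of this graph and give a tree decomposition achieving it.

Treewidth 2.
Bags: B1 = {0, 2, 4}  B2 = {0, 4, 5}  B3 = {0, 3, 4}  B4 = {0, 1, 4}
Tree: B1–B2, B2–B3, B3–B4

The largest bag has 3 vertices, giving width 2; this decomposition certifies tw(G) ≤ 2. For the lower bound, G contains the cycle 0–2–4–5–0, so G is not a forest; only forests have treewidth ≤ 1, hence tw(G) ≥ 2. Hence tw(G) = 2 exactly.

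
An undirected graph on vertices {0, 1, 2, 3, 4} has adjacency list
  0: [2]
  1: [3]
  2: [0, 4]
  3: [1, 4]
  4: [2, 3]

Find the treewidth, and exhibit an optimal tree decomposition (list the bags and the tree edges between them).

Treewidth 1.
One such decomposition:
Bags: B1 = {1, 3}  B2 = {3, 4}  B3 = {2, 4}  B4 = {0, 2}
Tree: B1–B2, B2–B3, B3–B4

Every bag has size at most 2, so the width is 2 − 1 = 1 and tw(G) ≤ 1. G has an edge, so its treewidth is at least 1. Combining the bounds, tw(G) = 1.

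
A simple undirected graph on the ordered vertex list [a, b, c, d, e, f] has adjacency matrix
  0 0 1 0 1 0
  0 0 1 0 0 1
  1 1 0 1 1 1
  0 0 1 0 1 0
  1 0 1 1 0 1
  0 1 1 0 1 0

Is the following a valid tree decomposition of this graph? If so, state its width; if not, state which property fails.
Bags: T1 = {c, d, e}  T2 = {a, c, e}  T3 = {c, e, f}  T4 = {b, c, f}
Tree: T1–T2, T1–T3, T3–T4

Yes; width 2.

Checking the three conditions: (i) the bags cover all of {a, b, c, d, e, f}; (ii) for each edge, some bag contains both endpoints; (iii) the bags containing any fixed vertex form a subtree. All hold, so the decomposition is valid with width 3 − 1 = 2.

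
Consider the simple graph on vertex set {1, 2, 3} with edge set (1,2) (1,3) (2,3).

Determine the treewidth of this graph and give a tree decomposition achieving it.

Treewidth 2.
One such decomposition:
Bags: B1 = {1, 2, 3}
Tree: (single bag)

With just one bag of size 3, the width is 3 − 1 = 2, so tw(G) ≤ 2. On the other hand G contains the 3-clique {1, 2, 3}. A clique must lie in a single bag of any decomposition, so no decomposition can have width below 2. The upper and lower bounds meet at 2, so that is the treewidth.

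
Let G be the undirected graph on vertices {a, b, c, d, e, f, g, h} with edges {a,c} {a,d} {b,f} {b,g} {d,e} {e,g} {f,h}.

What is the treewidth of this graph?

A width-1 tree decomposition is:
Bags: B1 = {f, h}  B2 = {b, f}  B3 = {b, g}  B4 = {e, g}  B5 = {d, e}  B6 = {a, d}  B7 = {a, c}
Tree: B1–B2, B2–B3, B3–B4, B4–B5, B5–B6, B6–B7
Each bag holds 2 vertices, so the decomposition has width 1, which upper-bounds the treewidth. Any graph with an edge has treewidth ≥ 1, and G has the edge h–f. The upper and lower bounds meet at 1, so that is the treewidth.

1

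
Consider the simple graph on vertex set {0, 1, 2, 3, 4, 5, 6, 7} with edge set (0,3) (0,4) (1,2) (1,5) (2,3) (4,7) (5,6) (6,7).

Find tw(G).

2

A width-2 tree decomposition is:
Bags: B1 = {0, 4, 7}  B2 = {0, 3, 7}  B3 = {2, 3, 7}  B4 = {1, 2, 7}  B5 = {1, 5, 7}  B6 = {5, 6, 7}
Tree: B1–B2, B2–B3, B3–B4, B4–B5, B5–B6
The largest bag has 3 vertices, giving width 2; this decomposition certifies tw(G) ≤ 2. Since 7–4–0–3–2–1–5–6–7 is a cycle in G, G is not acyclic. Forests are exactly the graphs of treewidth ≤ 1, so tw(G) ≥ 2. Hence tw(G) = 2 exactly.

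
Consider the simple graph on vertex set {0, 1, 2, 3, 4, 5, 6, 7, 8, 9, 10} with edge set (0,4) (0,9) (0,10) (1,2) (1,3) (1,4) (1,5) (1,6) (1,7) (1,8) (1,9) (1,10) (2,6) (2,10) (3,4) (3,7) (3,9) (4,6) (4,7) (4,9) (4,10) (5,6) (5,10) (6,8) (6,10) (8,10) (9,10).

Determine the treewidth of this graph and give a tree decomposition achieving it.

The largest bag has 4 vertices, giving width 3; this decomposition certifies tw(G) ≤ 3. On the other hand G contains the 4-clique {0, 4, 9, 10}. A clique must lie in a single bag of any decomposition, so no decomposition can have width below 3. Combining the bounds, tw(G) = 3.

Treewidth 3.
One optimal decomposition is:
Bags: B1 = {1, 3, 4, 9}  B2 = {1, 3, 4, 7}  B3 = {1, 4, 9, 10}  B4 = {1, 4, 6, 10}  B5 = {1, 5, 6, 10}  B6 = {1, 6, 8, 10}  B7 = {0, 4, 9, 10}  B8 = {1, 2, 6, 10}
Tree: B1–B2, B1–B3, B3–B4, B4–B5, B5–B6, B3–B7, B4–B8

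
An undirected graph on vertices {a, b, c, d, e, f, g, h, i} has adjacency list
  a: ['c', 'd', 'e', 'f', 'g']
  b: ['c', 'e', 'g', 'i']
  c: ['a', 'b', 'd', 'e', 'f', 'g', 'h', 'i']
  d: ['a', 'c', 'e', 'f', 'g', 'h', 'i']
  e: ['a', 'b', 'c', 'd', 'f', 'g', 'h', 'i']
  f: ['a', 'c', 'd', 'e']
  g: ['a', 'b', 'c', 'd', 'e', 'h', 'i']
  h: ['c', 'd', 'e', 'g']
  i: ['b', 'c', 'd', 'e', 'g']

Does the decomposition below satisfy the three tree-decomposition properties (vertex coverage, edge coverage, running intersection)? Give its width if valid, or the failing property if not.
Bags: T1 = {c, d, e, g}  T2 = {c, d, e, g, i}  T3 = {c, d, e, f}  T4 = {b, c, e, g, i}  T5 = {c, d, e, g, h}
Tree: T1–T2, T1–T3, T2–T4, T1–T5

No — vertex a appears in no bag.

A tree decomposition must satisfy three properties: every vertex lies in some bag; for every edge, both endpoints lie together in some bag; and for every vertex, the bags containing it form a connected subtree. Here vertex a appears in no bag, so the decomposition is invalid.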